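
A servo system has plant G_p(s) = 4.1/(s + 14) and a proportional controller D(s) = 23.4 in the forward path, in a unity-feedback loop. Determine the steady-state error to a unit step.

The loop is type 0. Static position error constant K_pos = D(0)·G_p(0) = 23.4·0.2929 = 6.853.
Steady-state error to a unit step: e_ss = 1/(1+K_pos) = 1/7.853 = 0.127.

0.127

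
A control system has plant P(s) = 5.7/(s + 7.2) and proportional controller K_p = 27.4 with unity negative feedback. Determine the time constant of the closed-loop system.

τ = 0.00612 s

Closed-loop transfer function: T(s) = K_p·P(s)/(1 + K_p·P(s)) = 156.2/(s + 7.2 + 156.2) = 156.2/(s + 163.4).
Time constant τ = 1/163.4 = 0.00612 s.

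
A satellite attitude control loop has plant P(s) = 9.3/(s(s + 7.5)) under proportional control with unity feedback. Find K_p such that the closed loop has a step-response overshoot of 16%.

K_p = 5.96

From %OS = 100·exp(−πζ/√(1−ζ²)) = 16%, ζ = −ln(0.16)/√(π²+ln²(0.16)) = 0.5039.
Characteristic equation s² + 7.5s + 9.3K_p = 0 gives ζ = 7.5/(2√(9.3K_p)).
Setting ζ = 0.5039: √(9.3K_p) = 7.5/(2·0.5039) = 7.442, so K_p = 55.39/9.3 = 5.96.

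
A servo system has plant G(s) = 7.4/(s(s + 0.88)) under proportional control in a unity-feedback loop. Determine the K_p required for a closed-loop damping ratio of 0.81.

K_p = 0.0399

Closed-loop characteristic equation: s² + 0.88s + K_p·7.4 = 0.
So ω_n = √(7.4K_p) and 2ζω_n = 0.88, giving ζ = 0.88/(2√(7.4K_p)).
Setting ζ = 0.81: √(7.4K_p) = 0.88/(2·0.81) = 0.5432, so K_p = 0.2951/7.4 = 0.0399.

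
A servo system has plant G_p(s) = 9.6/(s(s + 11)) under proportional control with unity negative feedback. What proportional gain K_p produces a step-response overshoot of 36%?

From %OS = 100·exp(−πζ/√(1−ζ²)) = 36%, ζ = −ln(0.36)/√(π²+ln²(0.36)) = 0.3093.
Characteristic equation s² + 11s + 9.6K_p = 0 gives ζ = 11/(2√(9.6K_p)).
Setting ζ = 0.3093: √(9.6K_p) = 11/(2·0.3093) = 17.78, so K_p = 316.3/9.6 = 32.9.

K_p = 32.9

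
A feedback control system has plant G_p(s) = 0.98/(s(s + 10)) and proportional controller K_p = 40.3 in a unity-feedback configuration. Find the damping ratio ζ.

With unity feedback the closed-loop characteristic equation is s² + 10s + 40.3·0.98 = s² + 10s + 39.49 = 0.
Matching s² + 2ζω_n s + ω_n²: ω_n = √39.49 = 6.284 rad/s and 2ζω_n = 10, so ζ = 10/(2·6.284) = 0.796.

ζ = 0.796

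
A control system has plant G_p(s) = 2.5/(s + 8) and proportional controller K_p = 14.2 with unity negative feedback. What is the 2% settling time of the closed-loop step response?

Closed-loop transfer function: T(s) = K_p·G_p(s)/(1 + K_p·G_p(s)) = 35.5/(s + 8 + 35.5) = 35.5/(s + 43.5).
Time constant τ = 1/43.5 = 0.02299 s, so the 2% settling time is about 4τ = 0.092 s.

T_s ≈ 0.092 s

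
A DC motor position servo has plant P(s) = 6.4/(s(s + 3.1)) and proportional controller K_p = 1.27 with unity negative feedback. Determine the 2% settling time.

T_s ≈ 2.58 s

Closed-loop characteristic equation: s² + 3.1s + 8.128 = 0, so ω_n = 2.851 rad/s and ζ = 3.1/(2·2.851) = 0.5437.
2% settling time T_s ≈ 4/(ζω_n) = 4/1.55 = 2.58 s.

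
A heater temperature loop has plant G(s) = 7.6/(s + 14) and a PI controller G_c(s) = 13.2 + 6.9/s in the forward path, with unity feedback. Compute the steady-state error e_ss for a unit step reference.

The open loop G_c(s)G(s) has a pole at the origin (type 1), so the static position error constant is infinite and e_ss = 1/(1+∞) = 0.

0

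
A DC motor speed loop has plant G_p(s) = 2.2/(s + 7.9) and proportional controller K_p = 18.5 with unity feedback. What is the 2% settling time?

Closed-loop transfer function: T(s) = K_p·G_p(s)/(1 + K_p·G_p(s)) = 40.7/(s + 7.9 + 40.7) = 40.7/(s + 48.6).
Time constant τ = 1/48.6 = 0.02058 s, so the 2% settling time is about 4τ = 0.0823 s.

T_s ≈ 0.0823 s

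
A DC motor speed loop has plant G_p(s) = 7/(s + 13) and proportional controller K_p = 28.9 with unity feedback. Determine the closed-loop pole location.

Closed-loop transfer function: T(s) = K_p·G_p(s)/(1 + K_p·G_p(s)) = 202.3/(s + 13 + 202.3) = 202.3/(s + 215.3).
The closed-loop pole is at s = −215.3.

s = -215.3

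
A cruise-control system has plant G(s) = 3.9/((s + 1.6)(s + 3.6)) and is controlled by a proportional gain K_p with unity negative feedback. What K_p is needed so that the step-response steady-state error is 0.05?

The loop is type 0, so e_ss(step) = 1/(1 + K_pos) with K_pos = K_p·G(0).
G(0) = 0.6771. Require 1/(1 + K_p·0.6771) = 0.05, so 1 + 0.6771·K_p = 20.
K_p = (20 − 1)/0.6771 = 28.1.

K_p = 28.1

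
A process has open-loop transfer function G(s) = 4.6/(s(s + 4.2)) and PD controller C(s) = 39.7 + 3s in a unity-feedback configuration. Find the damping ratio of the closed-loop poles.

Forward path: (39.7 + 3s)·4.6/(s(s+4.2)). The closed-loop characteristic equation is s² + (4.2 + 4.6·3)s + 4.6·39.7 = 0.
That is s² + 18s + 182.6 = 0, so ω_n = 13.51 rad/s and ζ = 18/(2·13.51) = 0.666.

ζ = 0.666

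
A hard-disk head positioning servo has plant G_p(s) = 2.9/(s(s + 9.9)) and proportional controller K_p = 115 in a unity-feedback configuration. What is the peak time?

From 1 + K_pG_p(s) = 0: s² + 9.9s + 333.5 = 0 ⇒ ω_n = 18.26, ζ = 0.2711.
Damped frequency ω_d = ω_n√(1−ζ²) = 17.58 rad/s, so peak time T_p = π/ω_d = 0.179 s.

T_p = 0.179 s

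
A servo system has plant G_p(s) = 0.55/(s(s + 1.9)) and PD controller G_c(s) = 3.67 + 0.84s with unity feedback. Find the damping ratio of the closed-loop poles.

Forward path: (3.67 + 0.84s)·0.55/(s(s+1.9)). The closed-loop characteristic equation is s² + (1.9 + 0.55·0.84)s + 0.55·3.67 = 0.
That is s² + 2.362s + 2.018 = 0, so ω_n = 1.421 rad/s and ζ = 2.362/(2·1.421) = 0.8313.

ζ = 0.831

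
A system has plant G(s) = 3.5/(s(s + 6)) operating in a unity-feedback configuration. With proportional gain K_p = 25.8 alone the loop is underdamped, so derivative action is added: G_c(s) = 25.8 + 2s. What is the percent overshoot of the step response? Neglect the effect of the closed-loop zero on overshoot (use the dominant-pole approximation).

Forward path: (25.8 + 2s)·3.5/(s(s+6)). The closed-loop characteristic equation is s² + (6 + 3.5·2)s + 3.5·25.8 = 0.
That is s² + 13s + 90.3 = 0, so ω_n = 9.503 rad/s and ζ = 13/(2·9.503) = 0.684.
%OS = 100·exp(−πζ/√(1−ζ²)) = 5.26%.

5.26%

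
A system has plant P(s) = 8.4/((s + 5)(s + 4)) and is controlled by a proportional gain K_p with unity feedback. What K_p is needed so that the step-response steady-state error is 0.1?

K_p = 21.4

Steady-state error for a unit step on this type-0 loop is 1/(1 + K_p·P(0)).
P(0) = 0.42. Require 1/(1 + K_p·0.42) = 0.1, so 1 + 0.42·K_p = 10.
K_p = (10 − 1)/0.42 = 21.4.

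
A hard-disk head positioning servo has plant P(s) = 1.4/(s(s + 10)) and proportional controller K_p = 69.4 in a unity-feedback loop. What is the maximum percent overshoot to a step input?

The closed-loop denominator s² + 10s + 97.16 gives ω_n = √97.16 = 9.857 and ζ = 10/(2ω_n) = 0.5073.
%OS = 100·exp(−πζ/√(1−ζ²)) = 100·exp(−π·0.5073/√0.7427) = 15.7%.

15.7%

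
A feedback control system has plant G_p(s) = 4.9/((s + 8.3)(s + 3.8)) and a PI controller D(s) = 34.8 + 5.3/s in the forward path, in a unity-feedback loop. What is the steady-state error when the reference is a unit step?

The open loop D(s)G_p(s) has a pole at the origin (type 1), so the static position error constant is infinite and e_ss = 1/(1+∞) = 0.

0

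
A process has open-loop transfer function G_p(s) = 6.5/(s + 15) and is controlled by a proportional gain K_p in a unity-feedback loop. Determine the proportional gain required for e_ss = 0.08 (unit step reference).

K_p = 26.5

For a type-0 loop with proportional control, e_ss = 1/(1 + K_p·G_p(0)).
G_p(0) = 0.4333. Require 1/(1 + K_p·0.4333) = 0.08, so 1 + 0.4333·K_p = 12.5.
K_p = (12.5 − 1)/0.4333 = 26.5.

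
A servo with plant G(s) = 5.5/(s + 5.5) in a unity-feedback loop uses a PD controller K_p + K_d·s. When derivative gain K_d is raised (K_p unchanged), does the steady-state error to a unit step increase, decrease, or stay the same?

K_d affects only the transient (the s-coefficient); the DC loop gain, and hence e_ss, depends only on K_p.

unchanged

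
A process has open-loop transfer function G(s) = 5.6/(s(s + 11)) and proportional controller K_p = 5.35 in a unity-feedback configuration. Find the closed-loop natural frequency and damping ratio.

ω_n = 5.47 rad/s, ζ = 1

With unity feedback the closed-loop characteristic equation is s² + 11s + 5.35·5.6 = s² + 11s + 29.96 = 0.
So ω_n² = 29.96 ⇒ ω_n = 5.474 rad/s, and ζ = 11/(2ω_n) = 1.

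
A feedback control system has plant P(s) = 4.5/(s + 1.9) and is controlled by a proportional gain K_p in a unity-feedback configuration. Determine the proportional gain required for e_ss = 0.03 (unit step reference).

Steady-state error for a unit step on this type-0 loop is 1/(1 + K_p·P(0)).
P(0) = 2.368. Require 1/(1 + K_p·2.368) = 0.03, so 1 + 2.368·K_p = 33.33.
K_p = (33.33 − 1)/2.368 = 13.7.

K_p = 13.7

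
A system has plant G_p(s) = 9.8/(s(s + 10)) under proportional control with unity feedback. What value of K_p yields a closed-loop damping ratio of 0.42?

Closed-loop characteristic equation: s² + 10s + K_p·9.8 = 0.
So ω_n = √(9.8K_p) and 2ζω_n = 10, giving ζ = 10/(2√(9.8K_p)).
Setting ζ = 0.42: √(9.8K_p) = 10/(2·0.42) = 11.9, so K_p = 141.7/9.8 = 14.5.

K_p = 14.5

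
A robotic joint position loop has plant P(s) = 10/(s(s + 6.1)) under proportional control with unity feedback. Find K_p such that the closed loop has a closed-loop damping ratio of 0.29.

K_p = 11.1

Closed-loop characteristic equation: s² + 6.1s + K_p·10 = 0.
So ω_n = √(10K_p) and 2ζω_n = 6.1, giving ζ = 6.1/(2√(10K_p)).
Setting ζ = 0.29: √(10K_p) = 6.1/(2·0.29) = 10.52, so K_p = 110.6/10 = 11.1.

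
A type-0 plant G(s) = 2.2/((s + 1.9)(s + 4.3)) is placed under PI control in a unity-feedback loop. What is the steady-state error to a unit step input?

0

The PI controller's integrator makes the forward path type 1, so e_ss to a step is zero.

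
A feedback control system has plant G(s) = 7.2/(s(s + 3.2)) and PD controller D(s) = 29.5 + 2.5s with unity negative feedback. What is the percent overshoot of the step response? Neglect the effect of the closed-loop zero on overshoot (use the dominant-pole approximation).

3.58%

Forward path: (29.5 + 2.5s)·7.2/(s(s+3.2)). The closed-loop characteristic equation is s² + (3.2 + 7.2·2.5)s + 7.2·29.5 = 0.
That is s² + 21.2s + 212.4 = 0, so ω_n = 14.57 rad/s and ζ = 21.2/(2·14.57) = 0.7273.
%OS = 100·exp(−πζ/√(1−ζ²)) = 3.58%.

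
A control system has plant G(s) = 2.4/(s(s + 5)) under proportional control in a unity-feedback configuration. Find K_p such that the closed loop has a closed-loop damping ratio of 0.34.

Closed-loop characteristic equation: s² + 5s + K_p·2.4 = 0.
So ω_n = √(2.4K_p) and 2ζω_n = 5, giving ζ = 5/(2√(2.4K_p)).
Setting ζ = 0.34: √(2.4K_p) = 5/(2·0.34) = 7.353, so K_p = 54.07/2.4 = 22.5.

K_p = 22.5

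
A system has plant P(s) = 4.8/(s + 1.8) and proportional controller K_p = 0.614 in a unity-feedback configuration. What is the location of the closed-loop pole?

Closed-loop transfer function: T(s) = K_p·P(s)/(1 + K_p·P(s)) = 2.947/(s + 1.8 + 2.947) = 2.947/(s + 4.747).
The closed-loop pole is at s = −4.747.

s = -4.747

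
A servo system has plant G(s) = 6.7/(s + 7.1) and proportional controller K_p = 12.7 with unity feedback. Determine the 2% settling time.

Closed-loop transfer function: T(s) = K_p·G(s)/(1 + K_p·G(s)) = 85.09/(s + 7.1 + 85.09) = 85.09/(s + 92.19).
Time constant τ = 1/92.19 = 0.01085 s, so the 2% settling time is about 4τ = 0.0434 s.

T_s ≈ 0.0434 s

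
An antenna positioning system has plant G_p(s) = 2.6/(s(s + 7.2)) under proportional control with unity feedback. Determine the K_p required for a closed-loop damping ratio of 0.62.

K_p = 13

Closed-loop characteristic equation: s² + 7.2s + K_p·2.6 = 0.
So ω_n = √(2.6K_p) and 2ζω_n = 7.2, giving ζ = 7.2/(2√(2.6K_p)).
Setting ζ = 0.62: √(2.6K_p) = 7.2/(2·0.62) = 5.806, so K_p = 33.71/2.6 = 13.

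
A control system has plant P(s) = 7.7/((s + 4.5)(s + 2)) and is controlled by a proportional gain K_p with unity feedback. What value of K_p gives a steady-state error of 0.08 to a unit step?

The loop is type 0, so e_ss(step) = 1/(1 + K_pos) with K_pos = K_p·P(0).
P(0) = 0.8556. Require 1/(1 + K_p·0.8556) = 0.08, so 1 + 0.8556·K_p = 12.5.
K_p = (12.5 − 1)/0.8556 = 13.4.

K_p = 13.4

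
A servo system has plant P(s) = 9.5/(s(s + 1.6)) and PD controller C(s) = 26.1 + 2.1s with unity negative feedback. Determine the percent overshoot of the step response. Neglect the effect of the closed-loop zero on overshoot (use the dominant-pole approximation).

5.24%

Forward path: (26.1 + 2.1s)·9.5/(s(s+1.6)). The closed-loop characteristic equation is s² + (1.6 + 9.5·2.1)s + 9.5·26.1 = 0.
That is s² + 21.55s + 248 = 0, so ω_n = 15.75 rad/s and ζ = 21.55/(2·15.75) = 0.6843.
%OS = 100·exp(−πζ/√(1−ζ²)) = 5.24%.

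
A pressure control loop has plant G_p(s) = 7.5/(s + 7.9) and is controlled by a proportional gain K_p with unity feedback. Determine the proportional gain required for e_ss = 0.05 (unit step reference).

K_p = 20

The loop is type 0, so e_ss(step) = 1/(1 + K_pos) with K_pos = K_p·G_p(0).
G_p(0) = 0.9494. Require 1/(1 + K_p·0.9494) = 0.05, so 1 + 0.9494·K_p = 20.
K_p = (20 − 1)/0.9494 = 20.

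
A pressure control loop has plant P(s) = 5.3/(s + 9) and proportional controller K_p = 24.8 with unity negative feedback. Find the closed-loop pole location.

s = -140.4

Closed-loop transfer function: T(s) = K_p·P(s)/(1 + K_p·P(s)) = 131.4/(s + 9 + 131.4) = 131.4/(s + 140.4).
The closed-loop pole is at s = −140.4.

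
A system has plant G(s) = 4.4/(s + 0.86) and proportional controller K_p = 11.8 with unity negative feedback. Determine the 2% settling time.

Closed-loop transfer function: T(s) = K_p·G(s)/(1 + K_p·G(s)) = 51.92/(s + 0.86 + 51.92) = 51.92/(s + 52.78).
Time constant τ = 1/52.78 = 0.01895 s, so the 2% settling time is about 4τ = 0.0758 s.

T_s ≈ 0.0758 s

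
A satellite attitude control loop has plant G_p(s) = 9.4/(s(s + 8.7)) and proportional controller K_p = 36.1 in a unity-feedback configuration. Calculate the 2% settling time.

T_s ≈ 0.92 s

Closed-loop characteristic equation: s² + 8.7s + 339.3 = 0, so ω_n = 18.42 rad/s and ζ = 8.7/(2·18.42) = 0.2361.
2% settling time T_s ≈ 4/(ζω_n) = 4/4.35 = 0.92 s.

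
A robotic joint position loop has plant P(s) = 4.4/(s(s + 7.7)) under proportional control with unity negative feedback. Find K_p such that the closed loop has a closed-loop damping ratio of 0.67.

Closed-loop characteristic equation: s² + 7.7s + K_p·4.4 = 0.
So ω_n = √(4.4K_p) and 2ζω_n = 7.7, giving ζ = 7.7/(2√(4.4K_p)).
Setting ζ = 0.67: √(4.4K_p) = 7.7/(2·0.67) = 5.746, so K_p = 33.02/4.4 = 7.5.

K_p = 7.5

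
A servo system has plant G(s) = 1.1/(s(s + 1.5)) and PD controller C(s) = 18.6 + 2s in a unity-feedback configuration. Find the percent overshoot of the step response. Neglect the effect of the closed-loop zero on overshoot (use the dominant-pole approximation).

24.5%

Forward path: (18.6 + 2s)·1.1/(s(s+1.5)). The closed-loop characteristic equation is s² + (1.5 + 1.1·2)s + 1.1·18.6 = 0.
That is s² + 3.7s + 20.46 = 0, so ω_n = 4.523 rad/s and ζ = 3.7/(2·4.523) = 0.409.
%OS = 100·exp(−πζ/√(1−ζ²)) = 24.5%.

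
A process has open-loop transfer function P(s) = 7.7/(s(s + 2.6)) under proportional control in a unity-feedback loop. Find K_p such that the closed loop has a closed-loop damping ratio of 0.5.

Closed-loop characteristic equation: s² + 2.6s + K_p·7.7 = 0.
So ω_n = √(7.7K_p) and 2ζω_n = 2.6, giving ζ = 2.6/(2√(7.7K_p)).
Setting ζ = 0.5: √(7.7K_p) = 2.6/(2·0.5) = 2.6, so K_p = 6.76/7.7 = 0.878.

K_p = 0.878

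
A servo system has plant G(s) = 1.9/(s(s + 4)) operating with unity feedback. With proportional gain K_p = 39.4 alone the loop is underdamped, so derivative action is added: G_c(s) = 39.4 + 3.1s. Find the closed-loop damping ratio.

Forward path: (39.4 + 3.1s)·1.9/(s(s+4)). The closed-loop characteristic equation is s² + (4 + 1.9·3.1)s + 1.9·39.4 = 0.
That is s² + 9.89s + 74.86 = 0, so ω_n = 8.652 rad/s and ζ = 9.89/(2·8.652) = 0.5715.

ζ = 0.572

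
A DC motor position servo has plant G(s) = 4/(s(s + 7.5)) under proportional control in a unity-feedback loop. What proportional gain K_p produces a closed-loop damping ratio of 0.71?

Closed-loop characteristic equation: s² + 7.5s + K_p·4 = 0.
So ω_n = √(4K_p) and 2ζω_n = 7.5, giving ζ = 7.5/(2√(4K_p)).
Setting ζ = 0.71: √(4K_p) = 7.5/(2·0.71) = 5.282, so K_p = 27.9/4 = 6.97.

K_p = 6.97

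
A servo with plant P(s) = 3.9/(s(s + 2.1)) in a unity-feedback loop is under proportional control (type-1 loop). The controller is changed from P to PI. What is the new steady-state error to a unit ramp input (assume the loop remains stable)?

The integrator raises the loop to type 2, so K_v → ∞ and e_ss to a ramp is zero.

0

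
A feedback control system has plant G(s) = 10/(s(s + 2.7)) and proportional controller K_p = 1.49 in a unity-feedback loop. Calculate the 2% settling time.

T_s ≈ 2.96 s

The closed-loop denominator s² + 2.7s + 14.9 gives ω_n = √14.9 = 3.86 and ζ = 2.7/(2ω_n) = 0.3497.
2% settling time T_s ≈ 4/(ζω_n) = 4/1.35 = 2.96 s.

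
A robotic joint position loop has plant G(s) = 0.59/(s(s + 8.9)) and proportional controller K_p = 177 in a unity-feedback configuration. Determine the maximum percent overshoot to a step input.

Closed-loop characteristic equation: s² + 8.9s + 104.4 = 0, so ω_n = 10.22 rad/s and ζ = 8.9/(2·10.22) = 0.4355.
%OS = 100·exp(−πζ/√(1−ζ²)) = 100·exp(−π·0.4355/√0.8104) = 21.9%.

21.9%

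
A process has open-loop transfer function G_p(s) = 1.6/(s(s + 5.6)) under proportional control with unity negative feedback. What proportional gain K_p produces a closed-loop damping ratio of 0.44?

K_p = 25.3

Closed-loop characteristic equation: s² + 5.6s + K_p·1.6 = 0.
So ω_n = √(1.6K_p) and 2ζω_n = 5.6, giving ζ = 5.6/(2√(1.6K_p)).
Setting ζ = 0.44: √(1.6K_p) = 5.6/(2·0.44) = 6.364, so K_p = 40.5/1.6 = 25.3.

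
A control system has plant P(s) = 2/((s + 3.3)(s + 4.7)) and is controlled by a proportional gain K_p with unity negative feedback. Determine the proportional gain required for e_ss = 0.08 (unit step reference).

K_p = 89.2

Steady-state error for a unit step on this type-0 loop is 1/(1 + K_p·P(0)).
P(0) = 0.1289. Require 1/(1 + K_p·0.1289) = 0.08, so 1 + 0.1289·K_p = 12.5.
K_p = (12.5 − 1)/0.1289 = 89.2.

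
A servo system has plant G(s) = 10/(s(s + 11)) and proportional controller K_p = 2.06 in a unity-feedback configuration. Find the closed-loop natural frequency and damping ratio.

ω_n = 4.54 rad/s, ζ = 1.21

1 + K_p·G(s) = 0 gives s² + 11s + 20.6 = 0.
Matching s² + 2ζω_n s + ω_n²: ω_n = √20.6 = 4.539 rad/s and 2ζω_n = 11, so ζ = 11/(2·4.539) = 1.21.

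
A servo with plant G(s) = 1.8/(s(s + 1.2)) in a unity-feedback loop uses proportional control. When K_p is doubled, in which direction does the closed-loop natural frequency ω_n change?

increase

ω_n = √(1.8·K_p), which grows with K_p.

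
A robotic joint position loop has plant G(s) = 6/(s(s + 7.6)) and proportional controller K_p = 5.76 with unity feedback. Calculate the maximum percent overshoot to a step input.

6.98%

The closed-loop denominator s² + 7.6s + 34.56 gives ω_n = √34.56 = 5.879 and ζ = 7.6/(2ω_n) = 0.6464.
%OS = 100·exp(−πζ/√(1−ζ²)) = 100·exp(−π·0.6464/√0.5822) = 6.98%.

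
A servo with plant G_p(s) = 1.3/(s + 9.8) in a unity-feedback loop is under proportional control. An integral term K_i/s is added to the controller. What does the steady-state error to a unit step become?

The integrator makes K_pos = lim_{s→0} C(s)G(s) infinite, so e_ss = 1/(1+K_pos) = 0.

0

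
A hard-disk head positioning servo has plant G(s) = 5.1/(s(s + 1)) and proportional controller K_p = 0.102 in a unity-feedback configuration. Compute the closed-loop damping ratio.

The closed-loop denominator is s(s+1) + 0.102·5.1 = s² + 1s + 0.5202.
So ω_n² = 0.5202 ⇒ ω_n = 0.7212 rad/s, and ζ = 1/(2ω_n) = 0.693.

ζ = 0.693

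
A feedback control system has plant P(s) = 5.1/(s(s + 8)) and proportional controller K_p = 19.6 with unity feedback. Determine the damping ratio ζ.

ζ = 0.4

1 + K_p·P(s) = 0 gives s² + 8s + 99.96 = 0.
Matching s² + 2ζω_n s + ω_n²: ω_n = √99.96 = 9.998 rad/s and 2ζω_n = 8, so ζ = 8/(2·9.998) = 0.4.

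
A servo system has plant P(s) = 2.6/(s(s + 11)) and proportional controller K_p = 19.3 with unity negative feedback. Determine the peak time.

From 1 + K_pP(s) = 0: s² + 11s + 50.18 = 0 ⇒ ω_n = 7.084, ζ = 0.7764.
Damped frequency ω_d = ω_n√(1−ζ²) = 4.464 rad/s, so peak time T_p = π/ω_d = 0.704 s.

T_p = 0.704 s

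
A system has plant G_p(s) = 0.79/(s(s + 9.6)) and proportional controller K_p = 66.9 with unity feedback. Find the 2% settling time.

T_s ≈ 0.833 s

From 1 + K_pG_p(s) = 0: s² + 9.6s + 52.85 = 0 ⇒ ω_n = 7.27, ζ = 0.6603.
2% settling time T_s ≈ 4/(ζω_n) = 4/4.8 = 0.833 s.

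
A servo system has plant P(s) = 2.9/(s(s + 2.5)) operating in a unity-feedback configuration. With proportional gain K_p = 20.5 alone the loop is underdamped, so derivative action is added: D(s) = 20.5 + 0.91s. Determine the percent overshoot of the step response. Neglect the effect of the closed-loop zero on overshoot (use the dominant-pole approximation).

32.9%

Forward path: (20.5 + 0.91s)·2.9/(s(s+2.5)). The closed-loop characteristic equation is s² + (2.5 + 2.9·0.91)s + 2.9·20.5 = 0.
That is s² + 5.139s + 59.45 = 0, so ω_n = 7.71 rad/s and ζ = 5.139/(2·7.71) = 0.3333.
%OS = 100·exp(−πζ/√(1−ζ²)) = 32.9%.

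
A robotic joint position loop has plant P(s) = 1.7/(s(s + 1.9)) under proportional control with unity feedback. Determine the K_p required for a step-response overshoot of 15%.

From %OS = 100·exp(−πζ/√(1−ζ²)) = 15%, ζ = −ln(0.15)/√(π²+ln²(0.15)) = 0.5169.
Characteristic equation s² + 1.9s + 1.7K_p = 0 gives ζ = 1.9/(2√(1.7K_p)).
Setting ζ = 0.5169: √(1.7K_p) = 1.9/(2·0.5169) = 1.838, so K_p = 3.377/1.7 = 1.99.

K_p = 1.99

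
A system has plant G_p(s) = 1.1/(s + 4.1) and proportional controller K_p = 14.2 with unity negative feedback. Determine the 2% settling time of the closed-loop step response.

Closed-loop transfer function: T(s) = K_p·G_p(s)/(1 + K_p·G_p(s)) = 15.62/(s + 4.1 + 15.62) = 15.62/(s + 19.72).
Time constant τ = 1/19.72 = 0.05071 s, so the 2% settling time is about 4τ = 0.203 s.

T_s ≈ 0.203 s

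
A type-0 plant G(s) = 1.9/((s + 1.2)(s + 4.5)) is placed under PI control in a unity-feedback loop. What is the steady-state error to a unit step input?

The PI controller's integrator makes the forward path type 1, so e_ss to a step is zero.

0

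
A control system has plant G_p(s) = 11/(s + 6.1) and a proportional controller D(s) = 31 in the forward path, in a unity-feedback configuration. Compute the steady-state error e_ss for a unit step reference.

0.0176

The loop is type 0. Static position error constant K_pos = D(0)·G_p(0) = 31·1.803 = 55.9.
Steady-state error to a unit step: e_ss = 1/(1+K_pos) = 1/56.9 = 0.0176.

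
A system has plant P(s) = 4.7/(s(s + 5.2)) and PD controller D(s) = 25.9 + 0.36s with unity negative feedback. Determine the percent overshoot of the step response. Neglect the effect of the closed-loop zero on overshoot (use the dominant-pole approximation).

35.6%

Forward path: (25.9 + 0.36s)·4.7/(s(s+5.2)). The closed-loop characteristic equation is s² + (5.2 + 4.7·0.36)s + 4.7·25.9 = 0.
That is s² + 6.892s + 121.7 = 0, so ω_n = 11.03 rad/s and ζ = 6.892/(2·11.03) = 0.3123.
%OS = 100·exp(−πζ/√(1−ζ²)) = 35.6%.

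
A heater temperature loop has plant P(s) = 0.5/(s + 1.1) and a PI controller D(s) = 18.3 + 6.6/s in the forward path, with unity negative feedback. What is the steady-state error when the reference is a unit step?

The open loop D(s)P(s) has a pole at the origin (type 1), so the static position error constant is infinite and e_ss = 1/(1+∞) = 0.

0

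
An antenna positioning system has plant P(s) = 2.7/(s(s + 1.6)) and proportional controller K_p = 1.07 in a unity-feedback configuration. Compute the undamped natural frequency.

ω_n = 1.7 rad/s

With unity feedback the closed-loop characteristic equation is s² + 1.6s + 1.07·2.7 = s² + 1.6s + 2.889 = 0.
Matching s² + 2ζω_n s + ω_n²: ω_n = √2.889 = 1.7 rad/s and 2ζω_n = 1.6, so ζ = 1.6/(2·1.7) = 0.471.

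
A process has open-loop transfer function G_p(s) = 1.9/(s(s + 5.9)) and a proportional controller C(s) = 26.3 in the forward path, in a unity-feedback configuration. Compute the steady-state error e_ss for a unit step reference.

The open loop C(s)G_p(s) has a pole at the origin (type 1), so the static position error constant is infinite and e_ss = 1/(1+∞) = 0.

0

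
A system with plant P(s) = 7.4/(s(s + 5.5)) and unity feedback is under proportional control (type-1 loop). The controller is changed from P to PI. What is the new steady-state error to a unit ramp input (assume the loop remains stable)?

The integrator raises the loop to type 2, so K_v → ∞ and e_ss to a ramp is zero.

0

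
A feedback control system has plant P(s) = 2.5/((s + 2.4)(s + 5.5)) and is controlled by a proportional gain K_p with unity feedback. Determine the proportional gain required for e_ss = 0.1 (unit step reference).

K_p = 47.5

The loop is type 0, so e_ss(step) = 1/(1 + K_pos) with K_pos = K_p·P(0).
P(0) = 0.1894. Require 1/(1 + K_p·0.1894) = 0.1, so 1 + 0.1894·K_p = 10.
K_p = (10 − 1)/0.1894 = 47.5.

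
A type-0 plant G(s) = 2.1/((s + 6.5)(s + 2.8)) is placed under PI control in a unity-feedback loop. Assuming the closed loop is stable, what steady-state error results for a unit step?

The PI controller's integrator makes the forward path type 1, so e_ss to a step is zero.

0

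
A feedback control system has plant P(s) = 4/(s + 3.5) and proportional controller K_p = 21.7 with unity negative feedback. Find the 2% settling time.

T_s ≈ 0.0443 s

Closed-loop transfer function: T(s) = K_p·P(s)/(1 + K_p·P(s)) = 86.8/(s + 3.5 + 86.8) = 86.8/(s + 90.3).
Time constant τ = 1/90.3 = 0.01107 s, so the 2% settling time is about 4τ = 0.0443 s.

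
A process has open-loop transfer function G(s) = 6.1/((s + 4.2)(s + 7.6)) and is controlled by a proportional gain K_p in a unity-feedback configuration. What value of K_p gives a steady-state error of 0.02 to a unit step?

K_p = 256

The loop is type 0, so e_ss(step) = 1/(1 + K_pos) with K_pos = K_p·G(0).
G(0) = 0.1911. Require 1/(1 + K_p·0.1911) = 0.02, so 1 + 0.1911·K_p = 50.
K_p = (50 − 1)/0.1911 = 256.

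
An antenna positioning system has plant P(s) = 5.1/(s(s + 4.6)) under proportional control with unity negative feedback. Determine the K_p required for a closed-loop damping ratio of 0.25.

Closed-loop characteristic equation: s² + 4.6s + K_p·5.1 = 0.
So ω_n = √(5.1K_p) and 2ζω_n = 4.6, giving ζ = 4.6/(2√(5.1K_p)).
Setting ζ = 0.25: √(5.1K_p) = 4.6/(2·0.25) = 9.2, so K_p = 84.64/5.1 = 16.6.

K_p = 16.6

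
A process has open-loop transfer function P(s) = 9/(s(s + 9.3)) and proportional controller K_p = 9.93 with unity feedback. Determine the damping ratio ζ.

ζ = 0.492

1 + K_p·P(s) = 0 gives s² + 9.3s + 89.37 = 0.
Matching s² + 2ζω_n s + ω_n²: ω_n = √89.37 = 9.454 rad/s and 2ζω_n = 9.3, so ζ = 9.3/(2·9.454) = 0.492.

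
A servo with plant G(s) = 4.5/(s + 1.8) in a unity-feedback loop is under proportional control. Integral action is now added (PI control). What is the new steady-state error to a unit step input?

Adding integral action puts a pole at s = 0 in the forward path, raising the system type to 1; a type-1 loop has zero steady-state error to a step.

0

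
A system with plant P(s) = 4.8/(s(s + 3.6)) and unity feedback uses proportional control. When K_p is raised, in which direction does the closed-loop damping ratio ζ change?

decrease

ζ = 3.6/(2√(4.8K_p)); increasing K_p raises the denominator, so ζ falls.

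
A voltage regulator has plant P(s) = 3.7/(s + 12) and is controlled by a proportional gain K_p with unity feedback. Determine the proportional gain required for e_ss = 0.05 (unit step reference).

Steady-state error for a unit step on this type-0 loop is 1/(1 + K_p·P(0)).
P(0) = 0.3083. Require 1/(1 + K_p·0.3083) = 0.05, so 1 + 0.3083·K_p = 20.
K_p = (20 − 1)/0.3083 = 61.6.

K_p = 61.6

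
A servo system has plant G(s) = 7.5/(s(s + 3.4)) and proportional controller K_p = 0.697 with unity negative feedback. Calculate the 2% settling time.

From 1 + K_pG(s) = 0: s² + 3.4s + 5.228 = 0 ⇒ ω_n = 2.286, ζ = 0.7435.
2% settling time T_s ≈ 4/(ζω_n) = 4/1.7 = 2.35 s.

T_s ≈ 2.35 s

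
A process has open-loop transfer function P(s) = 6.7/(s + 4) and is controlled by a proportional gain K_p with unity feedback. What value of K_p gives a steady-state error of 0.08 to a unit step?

Steady-state error for a unit step on this type-0 loop is 1/(1 + K_p·P(0)).
P(0) = 1.675. Require 1/(1 + K_p·1.675) = 0.08, so 1 + 1.675·K_p = 12.5.
K_p = (12.5 − 1)/1.675 = 6.87.

K_p = 6.87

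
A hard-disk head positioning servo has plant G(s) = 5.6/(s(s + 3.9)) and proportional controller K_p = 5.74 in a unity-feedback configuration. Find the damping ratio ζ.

ζ = 0.344

With unity feedback the closed-loop characteristic equation is s² + 3.9s + 5.74·5.6 = s² + 3.9s + 32.14 = 0.
So ω_n² = 32.14 ⇒ ω_n = 5.67 rad/s, and ζ = 3.9/(2ω_n) = 0.344.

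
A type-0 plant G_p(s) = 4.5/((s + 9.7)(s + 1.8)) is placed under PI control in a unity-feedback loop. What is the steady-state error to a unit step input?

The PI controller's integrator makes the forward path type 1, so e_ss to a step is zero.

0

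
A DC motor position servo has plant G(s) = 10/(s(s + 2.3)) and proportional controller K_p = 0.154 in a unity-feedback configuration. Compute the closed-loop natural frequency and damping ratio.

The closed-loop denominator is s(s+2.3) + 0.154·10 = s² + 2.3s + 1.54.
So ω_n² = 1.54 ⇒ ω_n = 1.241 rad/s, and ζ = 2.3/(2ω_n) = 0.927.

ω_n = 1.24 rad/s, ζ = 0.927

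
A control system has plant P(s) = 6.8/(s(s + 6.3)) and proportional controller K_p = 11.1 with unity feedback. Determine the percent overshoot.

29.5%

Closed-loop characteristic equation: s² + 6.3s + 75.48 = 0, so ω_n = 8.688 rad/s and ζ = 6.3/(2·8.688) = 0.3626.
%OS = 100·exp(−πζ/√(1−ζ²)) = 100·exp(−π·0.3626/√0.8685) = 29.5%.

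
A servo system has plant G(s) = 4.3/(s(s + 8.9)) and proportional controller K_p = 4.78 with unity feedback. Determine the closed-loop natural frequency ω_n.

The closed-loop denominator is s(s+8.9) + 4.78·4.3 = s² + 8.9s + 20.55.
So ω_n² = 20.55 ⇒ ω_n = 4.534 rad/s, and ζ = 8.9/(2ω_n) = 0.982.

ω_n = 4.53 rad/s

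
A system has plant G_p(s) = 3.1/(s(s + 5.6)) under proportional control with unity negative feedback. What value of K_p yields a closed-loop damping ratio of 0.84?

Closed-loop characteristic equation: s² + 5.6s + K_p·3.1 = 0.
So ω_n = √(3.1K_p) and 2ζω_n = 5.6, giving ζ = 5.6/(2√(3.1K_p)).
Setting ζ = 0.84: √(3.1K_p) = 5.6/(2·0.84) = 3.333, so K_p = 11.11/3.1 = 3.58.

K_p = 3.58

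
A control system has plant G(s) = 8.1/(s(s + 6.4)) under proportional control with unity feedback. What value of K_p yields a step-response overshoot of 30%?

From %OS = 100·exp(−πζ/√(1−ζ²)) = 30%, ζ = −ln(0.3)/√(π²+ln²(0.3)) = 0.3579.
Characteristic equation s² + 6.4s + 8.1K_p = 0 gives ζ = 6.4/(2√(8.1K_p)).
Setting ζ = 0.3579: √(8.1K_p) = 6.4/(2·0.3579) = 8.942, so K_p = 79.96/8.1 = 9.87.

K_p = 9.87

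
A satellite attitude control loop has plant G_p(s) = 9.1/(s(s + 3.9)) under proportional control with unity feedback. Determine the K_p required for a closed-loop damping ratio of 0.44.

K_p = 2.16

Closed-loop characteristic equation: s² + 3.9s + K_p·9.1 = 0.
So ω_n = √(9.1K_p) and 2ζω_n = 3.9, giving ζ = 3.9/(2√(9.1K_p)).
Setting ζ = 0.44: √(9.1K_p) = 3.9/(2·0.44) = 4.432, so K_p = 19.64/9.1 = 2.16.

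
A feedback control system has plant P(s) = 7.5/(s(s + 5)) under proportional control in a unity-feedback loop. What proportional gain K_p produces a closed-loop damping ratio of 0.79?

K_p = 1.34

Closed-loop characteristic equation: s² + 5s + K_p·7.5 = 0.
So ω_n = √(7.5K_p) and 2ζω_n = 5, giving ζ = 5/(2√(7.5K_p)).
Setting ζ = 0.79: √(7.5K_p) = 5/(2·0.79) = 3.165, so K_p = 10.01/7.5 = 1.34.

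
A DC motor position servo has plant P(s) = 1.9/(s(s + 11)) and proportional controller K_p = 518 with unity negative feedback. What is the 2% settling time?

From 1 + K_pP(s) = 0: s² + 11s + 984.2 = 0 ⇒ ω_n = 31.37, ζ = 0.1753.
2% settling time T_s ≈ 4/(ζω_n) = 4/5.5 = 0.727 s.

T_s ≈ 0.727 s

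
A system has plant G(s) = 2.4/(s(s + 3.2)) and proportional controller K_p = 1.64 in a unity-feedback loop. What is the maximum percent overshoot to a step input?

1.38%

The closed-loop denominator s² + 3.2s + 3.936 gives ω_n = √3.936 = 1.984 and ζ = 3.2/(2ω_n) = 0.8065.
%OS = 100·exp(−πζ/√(1−ζ²)) = 100·exp(−π·0.8065/√0.3496) = 1.38%.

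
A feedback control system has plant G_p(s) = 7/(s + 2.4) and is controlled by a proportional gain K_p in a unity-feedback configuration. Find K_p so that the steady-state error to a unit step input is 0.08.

Steady-state error for a unit step on this type-0 loop is 1/(1 + K_p·G_p(0)).
G_p(0) = 2.917. Require 1/(1 + K_p·2.917) = 0.08, so 1 + 2.917·K_p = 12.5.
K_p = (12.5 − 1)/2.917 = 3.94.

K_p = 3.94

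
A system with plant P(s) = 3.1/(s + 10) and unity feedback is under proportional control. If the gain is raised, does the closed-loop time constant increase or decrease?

Closed-loop pole is at s = −(10+K_p·3.1); larger K_p moves it further left, so τ = 1/(10+K_p·3.1) decreases.

decrease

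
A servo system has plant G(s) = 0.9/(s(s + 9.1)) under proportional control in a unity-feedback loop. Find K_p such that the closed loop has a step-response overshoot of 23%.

K_p = 128

From %OS = 100·exp(−πζ/√(1−ζ²)) = 23%, ζ = −ln(0.23)/√(π²+ln²(0.23)) = 0.4237.
Characteristic equation s² + 9.1s + 0.9K_p = 0 gives ζ = 9.1/(2√(0.9K_p)).
Setting ζ = 0.4237: √(0.9K_p) = 9.1/(2·0.4237) = 10.74, so K_p = 115.3/0.9 = 128.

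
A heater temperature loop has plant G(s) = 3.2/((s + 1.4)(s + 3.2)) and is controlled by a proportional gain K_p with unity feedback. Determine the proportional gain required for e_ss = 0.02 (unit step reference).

K_p = 68.6

For a type-0 loop with proportional control, e_ss = 1/(1 + K_p·G(0)).
G(0) = 0.7143. Require 1/(1 + K_p·0.7143) = 0.02, so 1 + 0.7143·K_p = 50.
K_p = (50 − 1)/0.7143 = 68.6.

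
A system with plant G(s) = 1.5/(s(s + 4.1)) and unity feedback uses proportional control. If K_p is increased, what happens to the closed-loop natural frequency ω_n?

increase

ω_n = √(1.5·K_p), which grows with K_p.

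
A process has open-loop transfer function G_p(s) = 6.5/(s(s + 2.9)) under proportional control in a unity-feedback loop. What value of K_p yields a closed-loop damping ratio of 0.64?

K_p = 0.79

Closed-loop characteristic equation: s² + 2.9s + K_p·6.5 = 0.
So ω_n = √(6.5K_p) and 2ζω_n = 2.9, giving ζ = 2.9/(2√(6.5K_p)).
Setting ζ = 0.64: √(6.5K_p) = 2.9/(2·0.64) = 2.266, so K_p = 5.133/6.5 = 0.79.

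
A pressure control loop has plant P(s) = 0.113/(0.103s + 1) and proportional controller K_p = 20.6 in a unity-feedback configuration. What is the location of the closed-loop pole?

s = -32.31

Closed loop: T(s) = K_p·P/(1+K_p·P) = 2.328/(0.103s + 1 + 2.328), with pole at s = −(1 + 2.328)/0.103 = −32.31.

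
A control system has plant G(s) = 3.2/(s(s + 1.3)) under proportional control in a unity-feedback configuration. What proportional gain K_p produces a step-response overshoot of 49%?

K_p = 2.69

From %OS = 100·exp(−πζ/√(1−ζ²)) = 49%, ζ = −ln(0.49)/√(π²+ln²(0.49)) = 0.2214.
Characteristic equation s² + 1.3s + 3.2K_p = 0 gives ζ = 1.3/(2√(3.2K_p)).
Setting ζ = 0.2214: √(3.2K_p) = 1.3/(2·0.2214) = 2.935, so K_p = 8.617/3.2 = 2.69.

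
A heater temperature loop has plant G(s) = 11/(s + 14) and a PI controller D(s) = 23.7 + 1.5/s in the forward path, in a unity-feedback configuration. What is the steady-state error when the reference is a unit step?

0

The open loop D(s)G(s) has a pole at the origin (type 1), so the static position error constant is infinite and e_ss = 1/(1+∞) = 0.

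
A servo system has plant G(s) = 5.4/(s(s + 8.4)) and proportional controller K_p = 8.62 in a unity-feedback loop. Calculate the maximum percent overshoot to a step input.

8.59%

Closed-loop characteristic equation: s² + 8.4s + 46.55 = 0, so ω_n = 6.823 rad/s and ζ = 8.4/(2·6.823) = 0.6156.
%OS = 100·exp(−πζ/√(1−ζ²)) = 100·exp(−π·0.6156/√0.621) = 8.59%.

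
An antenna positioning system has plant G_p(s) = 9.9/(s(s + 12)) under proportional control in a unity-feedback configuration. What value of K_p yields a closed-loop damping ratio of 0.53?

K_p = 12.9

Closed-loop characteristic equation: s² + 12s + K_p·9.9 = 0.
So ω_n = √(9.9K_p) and 2ζω_n = 12, giving ζ = 12/(2√(9.9K_p)).
Setting ζ = 0.53: √(9.9K_p) = 12/(2·0.53) = 11.32, so K_p = 128.2/9.9 = 12.9.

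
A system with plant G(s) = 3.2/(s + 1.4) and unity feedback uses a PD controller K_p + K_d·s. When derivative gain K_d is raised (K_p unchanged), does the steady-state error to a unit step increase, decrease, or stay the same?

unchanged

At s = 0 the derivative term contributes nothing: C(0) = K_p regardless of K_d, so K_pos = K_p·G(0) and e_ss are unchanged.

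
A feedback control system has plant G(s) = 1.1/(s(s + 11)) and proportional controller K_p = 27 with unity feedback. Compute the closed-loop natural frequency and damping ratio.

ω_n = 5.45 rad/s, ζ = 1.01

The closed-loop denominator is s(s+11) + 27·1.1 = s² + 11s + 29.7.
So ω_n² = 29.7 ⇒ ω_n = 5.45 rad/s, and ζ = 11/(2ω_n) = 1.01.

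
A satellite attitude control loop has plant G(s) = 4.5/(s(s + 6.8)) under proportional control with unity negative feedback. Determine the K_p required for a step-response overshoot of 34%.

From %OS = 100·exp(−πζ/√(1−ζ²)) = 34%, ζ = −ln(0.34)/√(π²+ln²(0.34)) = 0.3248.
Characteristic equation s² + 6.8s + 4.5K_p = 0 gives ζ = 6.8/(2√(4.5K_p)).
Setting ζ = 0.3248: √(4.5K_p) = 6.8/(2·0.3248) = 10.47, so K_p = 109.6/4.5 = 24.4.

K_p = 24.4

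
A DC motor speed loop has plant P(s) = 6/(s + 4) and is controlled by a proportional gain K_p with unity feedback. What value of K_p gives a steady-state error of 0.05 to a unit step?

K_p = 12.7

The loop is type 0, so e_ss(step) = 1/(1 + K_pos) with K_pos = K_p·P(0).
P(0) = 1.5. Require 1/(1 + K_p·1.5) = 0.05, so 1 + 1.5·K_p = 20.
K_p = (20 − 1)/1.5 = 12.7.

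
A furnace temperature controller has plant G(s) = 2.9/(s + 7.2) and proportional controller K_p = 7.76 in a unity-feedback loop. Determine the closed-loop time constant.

τ = 0.0337 s

Closed-loop transfer function: T(s) = K_p·G(s)/(1 + K_p·G(s)) = 22.5/(s + 7.2 + 22.5) = 22.5/(s + 29.7).
Time constant τ = 1/29.7 = 0.0337 s.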